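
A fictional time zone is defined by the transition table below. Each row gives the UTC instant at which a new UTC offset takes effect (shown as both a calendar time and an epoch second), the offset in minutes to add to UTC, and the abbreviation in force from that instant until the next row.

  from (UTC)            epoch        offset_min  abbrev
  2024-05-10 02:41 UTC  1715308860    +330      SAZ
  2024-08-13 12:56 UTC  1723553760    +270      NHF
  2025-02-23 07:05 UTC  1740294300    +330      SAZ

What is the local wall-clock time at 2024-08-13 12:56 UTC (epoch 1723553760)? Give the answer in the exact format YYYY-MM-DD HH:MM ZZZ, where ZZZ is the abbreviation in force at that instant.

2024-08-13 17:26 NHF

Query: 2024-08-13 12:56 UTC
Rule 2/3 (NHF, +04:30): 2024-08-13 12:56 UTC ≤ query < 2025-02-23 07:05 UTC
12·60 + 56 + 270 = 1046 min
1046 = 0·1440 + 1046; 1046 = 17·60 + 26 → 17:26, same day
→ 2024-08-13 17:26 NHF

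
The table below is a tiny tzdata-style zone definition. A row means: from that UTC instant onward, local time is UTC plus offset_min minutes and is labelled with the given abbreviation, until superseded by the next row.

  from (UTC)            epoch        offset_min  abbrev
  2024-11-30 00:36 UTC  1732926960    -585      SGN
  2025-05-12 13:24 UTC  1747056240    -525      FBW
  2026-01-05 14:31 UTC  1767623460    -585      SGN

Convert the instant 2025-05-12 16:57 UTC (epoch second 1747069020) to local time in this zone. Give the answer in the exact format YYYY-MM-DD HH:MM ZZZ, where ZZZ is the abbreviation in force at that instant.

Query: 2025-05-12 16:57 UTC
Rule 2/3 (FBW, -08:45): 2025-05-12 13:24 UTC ≤ query < 2026-01-05 14:31 UTC
16·60 + 57 - 525 = 492 min
492 = 0·1440 + 492; 492 = 8·60 + 12 → 08:12, same day
→ 2025-05-12 08:12 FBW

2025-05-12 08:12 FBW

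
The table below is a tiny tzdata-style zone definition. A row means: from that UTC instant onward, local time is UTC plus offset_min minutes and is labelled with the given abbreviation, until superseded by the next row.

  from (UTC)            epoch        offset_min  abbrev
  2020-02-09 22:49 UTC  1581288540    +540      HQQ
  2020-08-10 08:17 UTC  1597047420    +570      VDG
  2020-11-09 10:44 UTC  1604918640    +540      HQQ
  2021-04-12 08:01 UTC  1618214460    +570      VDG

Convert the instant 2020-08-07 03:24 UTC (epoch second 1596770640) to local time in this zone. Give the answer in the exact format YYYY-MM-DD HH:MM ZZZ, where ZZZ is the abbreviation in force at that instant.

2020-08-07 12:24 HQQ

Query: 2020-08-07 03:24 UTC
Rule 1/4 (HQQ, +09:00): 2020-02-09 22:49 UTC ≤ query < 2020-08-10 08:17 UTC
3·60 + 24 + 540 = 744 min
744 = 0·1440 + 744; 744 = 12·60 + 24 → 12:24, same day
→ 2020-08-07 12:24 HQQ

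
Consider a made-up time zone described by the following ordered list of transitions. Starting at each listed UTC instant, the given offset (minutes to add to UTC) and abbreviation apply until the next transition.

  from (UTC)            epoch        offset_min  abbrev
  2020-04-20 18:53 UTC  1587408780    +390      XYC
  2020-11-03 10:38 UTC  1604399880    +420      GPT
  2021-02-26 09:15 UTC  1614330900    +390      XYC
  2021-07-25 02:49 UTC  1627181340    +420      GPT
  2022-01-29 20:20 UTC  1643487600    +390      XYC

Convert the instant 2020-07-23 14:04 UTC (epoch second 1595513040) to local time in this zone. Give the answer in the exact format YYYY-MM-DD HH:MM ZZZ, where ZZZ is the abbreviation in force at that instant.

Query: 2020-07-23 14:04 UTC
Rule 1/5 (XYC, +06:30): 2020-04-20 18:53 UTC ≤ query < 2020-11-03 10:38 UTC
14·60 + 4 + 390 = 1234 min
1234 = 0·1440 + 1234; 1234 = 20·60 + 34 → 20:34, same day
→ 2020-07-23 20:34 XYC

2020-07-23 20:34 XYC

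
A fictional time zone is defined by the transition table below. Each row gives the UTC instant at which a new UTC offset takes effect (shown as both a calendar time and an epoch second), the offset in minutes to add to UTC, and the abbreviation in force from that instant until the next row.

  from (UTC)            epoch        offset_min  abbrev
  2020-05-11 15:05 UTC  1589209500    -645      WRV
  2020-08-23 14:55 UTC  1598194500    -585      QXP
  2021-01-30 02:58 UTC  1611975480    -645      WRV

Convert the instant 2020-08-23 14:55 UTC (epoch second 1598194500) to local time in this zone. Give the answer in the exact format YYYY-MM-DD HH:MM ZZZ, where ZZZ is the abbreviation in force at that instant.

2020-08-23 05:10 QXP

Query: 2020-08-23 14:55 UTC
Rule 2/3 (QXP, -09:45): 2020-08-23 14:55 UTC ≤ query < 2021-01-30 02:58 UTC
14·60 + 55 - 585 = 310 min
310 = 0·1440 + 310; 310 = 5·60 + 10 → 05:10, same day
→ 2020-08-23 05:10 QXP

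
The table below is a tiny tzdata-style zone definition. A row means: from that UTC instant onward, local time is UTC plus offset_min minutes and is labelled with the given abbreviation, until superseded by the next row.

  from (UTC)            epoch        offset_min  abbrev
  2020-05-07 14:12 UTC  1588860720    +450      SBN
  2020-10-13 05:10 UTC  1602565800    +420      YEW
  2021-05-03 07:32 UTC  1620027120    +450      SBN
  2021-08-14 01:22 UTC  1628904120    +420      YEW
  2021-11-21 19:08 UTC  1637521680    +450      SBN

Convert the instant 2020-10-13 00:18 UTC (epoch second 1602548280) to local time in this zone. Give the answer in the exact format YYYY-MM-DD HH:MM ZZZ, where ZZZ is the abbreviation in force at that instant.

2020-10-13 07:48 SBN

Query: 2020-10-13 00:18 UTC
Rule 1/5 (SBN, +07:30): 2020-05-07 14:12 UTC ≤ query < 2020-10-13 05:10 UTC
0·60 + 18 + 450 = 468 min
468 = 0·1440 + 468; 468 = 7·60 + 48 → 07:48, same day
→ 2020-10-13 07:48 SBN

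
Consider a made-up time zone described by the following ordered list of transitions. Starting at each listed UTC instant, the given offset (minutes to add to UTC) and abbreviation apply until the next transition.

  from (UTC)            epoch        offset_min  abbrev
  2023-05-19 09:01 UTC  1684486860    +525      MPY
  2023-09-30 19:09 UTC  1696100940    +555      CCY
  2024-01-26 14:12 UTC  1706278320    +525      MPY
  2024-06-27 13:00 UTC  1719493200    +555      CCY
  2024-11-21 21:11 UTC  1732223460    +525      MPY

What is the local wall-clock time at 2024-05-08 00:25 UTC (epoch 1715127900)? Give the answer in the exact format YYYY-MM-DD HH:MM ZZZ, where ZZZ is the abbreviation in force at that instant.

Query: 2024-05-08 00:25 UTC
Rule 3/5 (MPY, +08:45): 2024-01-26 14:12 UTC ≤ query < 2024-06-27 13:00 UTC
0·60 + 25 + 525 = 550 min
550 = 0·1440 + 550; 550 = 9·60 + 10 → 09:10, same day
→ 2024-05-08 09:10 MPY

2024-05-08 09:10 MPY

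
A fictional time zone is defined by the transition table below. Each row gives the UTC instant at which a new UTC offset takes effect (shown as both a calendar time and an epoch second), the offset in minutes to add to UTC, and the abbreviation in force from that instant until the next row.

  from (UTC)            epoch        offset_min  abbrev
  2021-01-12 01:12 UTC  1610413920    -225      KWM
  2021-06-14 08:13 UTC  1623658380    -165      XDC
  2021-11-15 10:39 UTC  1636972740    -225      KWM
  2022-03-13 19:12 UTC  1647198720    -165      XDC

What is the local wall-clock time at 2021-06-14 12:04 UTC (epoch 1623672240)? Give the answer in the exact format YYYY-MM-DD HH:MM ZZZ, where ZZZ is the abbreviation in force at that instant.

2021-06-14 09:19 XDC

Query: 2021-06-14 12:04 UTC
Rule 2/4 (XDC, -02:45): 2021-06-14 08:13 UTC ≤ query < 2021-11-15 10:39 UTC
12·60 + 4 - 165 = 559 min
559 = 0·1440 + 559; 559 = 9·60 + 19 → 09:19, same day
→ 2021-06-14 09:19 XDC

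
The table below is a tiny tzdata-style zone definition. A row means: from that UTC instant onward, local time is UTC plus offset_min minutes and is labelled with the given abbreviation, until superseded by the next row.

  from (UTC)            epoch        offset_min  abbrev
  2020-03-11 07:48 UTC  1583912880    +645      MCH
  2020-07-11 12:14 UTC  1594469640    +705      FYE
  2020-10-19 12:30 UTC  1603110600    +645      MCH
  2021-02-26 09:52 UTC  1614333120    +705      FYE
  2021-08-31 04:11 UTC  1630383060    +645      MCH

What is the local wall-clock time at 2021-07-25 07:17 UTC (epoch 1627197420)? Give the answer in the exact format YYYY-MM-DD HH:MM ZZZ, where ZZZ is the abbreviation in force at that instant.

Query: 2021-07-25 07:17 UTC
Rule 4/5 (FYE, +11:45): 2021-02-26 09:52 UTC ≤ query < 2021-08-31 04:11 UTC
7·60 + 17 + 705 = 1142 min
1142 = 0·1440 + 1142; 1142 = 19·60 + 2 → 19:02, same day
→ 2021-07-25 19:02 FYE

2021-07-25 19:02 FYE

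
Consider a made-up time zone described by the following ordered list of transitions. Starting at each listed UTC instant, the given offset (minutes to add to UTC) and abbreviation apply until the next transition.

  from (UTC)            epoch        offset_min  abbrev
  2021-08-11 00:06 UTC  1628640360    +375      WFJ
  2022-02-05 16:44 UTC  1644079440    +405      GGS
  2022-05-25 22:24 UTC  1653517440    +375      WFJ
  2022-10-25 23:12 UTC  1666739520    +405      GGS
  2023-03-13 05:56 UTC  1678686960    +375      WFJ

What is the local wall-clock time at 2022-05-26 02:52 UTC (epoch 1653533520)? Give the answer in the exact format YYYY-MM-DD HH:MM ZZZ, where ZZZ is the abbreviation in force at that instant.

Query: 2022-05-26 02:52 UTC
Rule 3/5 (WFJ, +06:15): 2022-05-25 22:24 UTC ≤ query < 2022-10-25 23:12 UTC
2·60 + 52 + 375 = 547 min
547 = 0·1440 + 547; 547 = 9·60 + 7 → 09:07, same day
→ 2022-05-26 09:07 WFJ

2022-05-26 09:07 WFJ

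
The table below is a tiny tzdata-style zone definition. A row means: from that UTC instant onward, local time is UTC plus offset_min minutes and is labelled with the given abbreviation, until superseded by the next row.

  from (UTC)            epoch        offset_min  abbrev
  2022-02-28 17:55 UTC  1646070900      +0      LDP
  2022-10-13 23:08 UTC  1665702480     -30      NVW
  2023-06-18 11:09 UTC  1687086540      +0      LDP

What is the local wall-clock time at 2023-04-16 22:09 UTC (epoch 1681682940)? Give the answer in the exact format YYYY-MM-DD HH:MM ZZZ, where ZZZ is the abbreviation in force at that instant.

Query: 2023-04-16 22:09 UTC
Rule 2/3 (NVW, -00:30): 2022-10-13 23:08 UTC ≤ query < 2023-06-18 11:09 UTC
22·60 + 9 - 30 = 1299 min
1299 = 0·1440 + 1299; 1299 = 21·60 + 39 → 21:39, same day
→ 2023-04-16 21:39 NVW

2023-04-16 21:39 NVW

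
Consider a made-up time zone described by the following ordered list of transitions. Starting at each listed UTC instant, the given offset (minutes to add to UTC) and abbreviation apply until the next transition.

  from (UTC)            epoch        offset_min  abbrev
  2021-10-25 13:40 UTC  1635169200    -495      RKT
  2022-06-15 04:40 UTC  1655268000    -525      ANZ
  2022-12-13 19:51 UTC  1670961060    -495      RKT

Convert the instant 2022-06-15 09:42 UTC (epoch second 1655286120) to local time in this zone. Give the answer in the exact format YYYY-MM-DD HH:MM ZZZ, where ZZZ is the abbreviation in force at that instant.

Query: 2022-06-15 09:42 UTC
Rule 2/3 (ANZ, -08:45): 2022-06-15 04:40 UTC ≤ query < 2022-12-13 19:51 UTC
9·60 + 42 - 525 = 57 min
57 = 0·1440 + 57; 57 = 0·60 + 57 → 00:57, same day
→ 2022-06-15 00:57 ANZ

2022-06-15 00:57 ANZ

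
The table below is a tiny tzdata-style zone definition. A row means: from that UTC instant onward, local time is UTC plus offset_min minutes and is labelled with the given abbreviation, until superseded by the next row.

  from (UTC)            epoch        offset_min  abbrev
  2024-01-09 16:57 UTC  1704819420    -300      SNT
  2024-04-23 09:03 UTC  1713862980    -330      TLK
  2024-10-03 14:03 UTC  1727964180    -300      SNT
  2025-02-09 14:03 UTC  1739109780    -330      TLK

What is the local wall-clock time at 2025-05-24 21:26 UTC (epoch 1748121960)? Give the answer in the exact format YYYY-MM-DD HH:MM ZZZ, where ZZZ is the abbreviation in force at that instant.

2025-05-24 15:56 TLK

Query: 2025-05-24 21:26 UTC
Rule 4/4 (TLK, -05:30): 2025-02-09 14:03 UTC ≤ query < +∞
21·60 + 26 - 330 = 956 min
956 = 0·1440 + 956; 956 = 15·60 + 56 → 15:56, same day
→ 2025-05-24 15:56 TLK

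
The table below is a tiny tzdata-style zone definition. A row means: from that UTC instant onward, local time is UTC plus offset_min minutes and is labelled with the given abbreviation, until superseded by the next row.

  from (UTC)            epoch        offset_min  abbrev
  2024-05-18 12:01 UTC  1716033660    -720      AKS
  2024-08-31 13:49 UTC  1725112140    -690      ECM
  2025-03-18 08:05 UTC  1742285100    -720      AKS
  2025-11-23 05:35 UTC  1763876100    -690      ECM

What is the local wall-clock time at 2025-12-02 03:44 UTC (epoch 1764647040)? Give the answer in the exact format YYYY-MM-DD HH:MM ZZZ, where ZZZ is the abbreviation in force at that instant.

Query: 2025-12-02 03:44 UTC
Rule 4/4 (ECM, -11:30): 2025-11-23 05:35 UTC ≤ query < +∞
3·60 + 44 - 690 = -466 min
-466 = -1·1440 + 974; 974 = 16·60 + 14 → 16:14, 2025-12-02 - 1 day = 2025-12-01
→ 2025-12-01 16:14 ECM

2025-12-01 16:14 ECM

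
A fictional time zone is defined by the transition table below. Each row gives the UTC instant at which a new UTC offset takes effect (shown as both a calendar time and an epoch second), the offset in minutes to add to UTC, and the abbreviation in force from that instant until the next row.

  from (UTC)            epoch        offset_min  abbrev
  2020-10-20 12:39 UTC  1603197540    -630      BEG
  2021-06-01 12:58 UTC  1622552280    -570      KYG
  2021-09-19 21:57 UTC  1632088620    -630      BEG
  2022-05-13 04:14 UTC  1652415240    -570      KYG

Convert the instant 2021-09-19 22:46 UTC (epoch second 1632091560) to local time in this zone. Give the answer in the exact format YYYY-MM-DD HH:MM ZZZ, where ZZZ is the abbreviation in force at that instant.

2021-09-19 12:16 BEG

Query: 2021-09-19 22:46 UTC
Rule 3/4 (BEG, -10:30): 2021-09-19 21:57 UTC ≤ query < 2022-05-13 04:14 UTC
22·60 + 46 - 630 = 736 min
736 = 0·1440 + 736; 736 = 12·60 + 16 → 12:16, same day
→ 2021-09-19 12:16 BEG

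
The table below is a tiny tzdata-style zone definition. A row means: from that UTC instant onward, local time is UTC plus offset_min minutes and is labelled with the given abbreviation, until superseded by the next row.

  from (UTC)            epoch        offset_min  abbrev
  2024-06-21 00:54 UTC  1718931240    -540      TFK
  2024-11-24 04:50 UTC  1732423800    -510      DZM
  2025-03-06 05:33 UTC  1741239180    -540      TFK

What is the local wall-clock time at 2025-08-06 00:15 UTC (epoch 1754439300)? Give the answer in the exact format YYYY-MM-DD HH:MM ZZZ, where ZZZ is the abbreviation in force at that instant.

Query: 2025-08-06 00:15 UTC
Rule 3/3 (TFK, -09:00): 2025-03-06 05:33 UTC ≤ query < +∞
0·60 + 15 - 540 = -525 min
-525 = -1·1440 + 915; 915 = 15·60 + 15 → 15:15, 2025-08-06 - 1 day = 2025-08-05
→ 2025-08-05 15:15 TFK

2025-08-05 15:15 TFK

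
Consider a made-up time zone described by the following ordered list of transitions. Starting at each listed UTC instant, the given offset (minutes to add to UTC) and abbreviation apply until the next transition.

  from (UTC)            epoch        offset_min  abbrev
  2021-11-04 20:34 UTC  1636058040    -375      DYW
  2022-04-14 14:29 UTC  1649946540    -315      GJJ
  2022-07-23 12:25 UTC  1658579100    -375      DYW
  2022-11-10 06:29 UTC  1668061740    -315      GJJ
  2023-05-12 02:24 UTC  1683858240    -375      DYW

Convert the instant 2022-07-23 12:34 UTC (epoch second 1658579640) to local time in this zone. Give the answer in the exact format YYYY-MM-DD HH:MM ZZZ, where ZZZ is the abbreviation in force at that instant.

Query: 2022-07-23 12:34 UTC
Rule 3/5 (DYW, -06:15): 2022-07-23 12:25 UTC ≤ query < 2022-11-10 06:29 UTC
12·60 + 34 - 375 = 379 min
379 = 0·1440 + 379; 379 = 6·60 + 19 → 06:19, same day
→ 2022-07-23 06:19 DYW

2022-07-23 06:19 DYW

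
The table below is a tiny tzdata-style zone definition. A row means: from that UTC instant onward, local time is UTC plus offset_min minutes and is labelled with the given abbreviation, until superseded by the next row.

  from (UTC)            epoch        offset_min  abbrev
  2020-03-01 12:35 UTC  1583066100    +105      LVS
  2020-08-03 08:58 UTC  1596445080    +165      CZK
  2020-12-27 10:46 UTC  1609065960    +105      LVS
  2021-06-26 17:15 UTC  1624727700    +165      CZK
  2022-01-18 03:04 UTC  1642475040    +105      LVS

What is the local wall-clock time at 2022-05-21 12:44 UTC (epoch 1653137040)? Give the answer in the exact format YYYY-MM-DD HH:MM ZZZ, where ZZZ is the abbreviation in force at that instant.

Query: 2022-05-21 12:44 UTC
Rule 5/5 (LVS, +01:45): 2022-01-18 03:04 UTC ≤ query < +∞
12·60 + 44 + 105 = 869 min
869 = 0·1440 + 869; 869 = 14·60 + 29 → 14:29, same day
→ 2022-05-21 14:29 LVS

2022-05-21 14:29 LVS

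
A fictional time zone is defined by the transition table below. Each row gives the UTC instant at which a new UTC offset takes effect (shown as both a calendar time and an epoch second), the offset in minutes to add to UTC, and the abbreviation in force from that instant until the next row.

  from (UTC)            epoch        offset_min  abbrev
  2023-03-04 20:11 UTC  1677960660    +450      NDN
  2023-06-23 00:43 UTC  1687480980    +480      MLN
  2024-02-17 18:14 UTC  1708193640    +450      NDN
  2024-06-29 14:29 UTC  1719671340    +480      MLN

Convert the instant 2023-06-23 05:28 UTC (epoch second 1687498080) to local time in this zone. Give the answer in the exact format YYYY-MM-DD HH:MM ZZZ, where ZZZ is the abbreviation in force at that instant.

Query: 2023-06-23 05:28 UTC
Rule 2/4 (MLN, +08:00): 2023-06-23 00:43 UTC ≤ query < 2024-02-17 18:14 UTC
5·60 + 28 + 480 = 808 min
808 = 0·1440 + 808; 808 = 13·60 + 28 → 13:28, same day
→ 2023-06-23 13:28 MLN

2023-06-23 13:28 MLN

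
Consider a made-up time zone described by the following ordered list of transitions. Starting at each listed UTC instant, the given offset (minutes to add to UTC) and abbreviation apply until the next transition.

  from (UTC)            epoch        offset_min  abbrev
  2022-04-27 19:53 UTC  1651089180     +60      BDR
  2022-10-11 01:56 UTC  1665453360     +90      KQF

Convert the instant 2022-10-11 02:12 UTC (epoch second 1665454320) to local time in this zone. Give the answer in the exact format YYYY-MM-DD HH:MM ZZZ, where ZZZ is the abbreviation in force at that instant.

Query: 2022-10-11 02:12 UTC
Rule 2/2 (KQF, +01:30): 2022-10-11 01:56 UTC ≤ query < +∞
2·60 + 12 + 90 = 222 min
222 = 0·1440 + 222; 222 = 3·60 + 42 → 03:42, same day
→ 2022-10-11 03:42 KQF

2022-10-11 03:42 KQF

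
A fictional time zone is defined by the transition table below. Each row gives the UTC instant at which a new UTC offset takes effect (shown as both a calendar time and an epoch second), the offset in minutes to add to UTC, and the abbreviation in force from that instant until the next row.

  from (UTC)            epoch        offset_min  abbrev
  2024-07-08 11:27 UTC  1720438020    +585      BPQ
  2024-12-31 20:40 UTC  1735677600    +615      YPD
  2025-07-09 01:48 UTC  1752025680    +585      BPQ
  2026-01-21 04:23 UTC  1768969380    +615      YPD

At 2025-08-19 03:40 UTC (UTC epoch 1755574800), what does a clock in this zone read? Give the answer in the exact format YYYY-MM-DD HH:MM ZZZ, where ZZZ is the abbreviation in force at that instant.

2025-08-19 13:25 BPQ

Query: 2025-08-19 03:40 UTC
Rule 3/4 (BPQ, +09:45): 2025-07-09 01:48 UTC ≤ query < 2026-01-21 04:23 UTC
3·60 + 40 + 585 = 805 min
805 = 0·1440 + 805; 805 = 13·60 + 25 → 13:25, same day
→ 2025-08-19 13:25 BPQ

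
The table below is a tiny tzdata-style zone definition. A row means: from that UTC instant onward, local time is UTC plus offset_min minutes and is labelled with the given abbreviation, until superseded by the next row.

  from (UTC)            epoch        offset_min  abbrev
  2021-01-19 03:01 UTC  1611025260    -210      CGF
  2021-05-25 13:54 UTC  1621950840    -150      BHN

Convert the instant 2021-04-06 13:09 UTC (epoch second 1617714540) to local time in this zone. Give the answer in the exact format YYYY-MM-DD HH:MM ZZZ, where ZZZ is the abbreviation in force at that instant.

2021-04-06 09:39 CGF

Query: 2021-04-06 13:09 UTC
Rule 1/2 (CGF, -03:30): 2021-01-19 03:01 UTC ≤ query < 2021-05-25 13:54 UTC
13·60 + 9 - 210 = 579 min
579 = 0·1440 + 579; 579 = 9·60 + 39 → 09:39, same day
→ 2021-04-06 09:39 CGF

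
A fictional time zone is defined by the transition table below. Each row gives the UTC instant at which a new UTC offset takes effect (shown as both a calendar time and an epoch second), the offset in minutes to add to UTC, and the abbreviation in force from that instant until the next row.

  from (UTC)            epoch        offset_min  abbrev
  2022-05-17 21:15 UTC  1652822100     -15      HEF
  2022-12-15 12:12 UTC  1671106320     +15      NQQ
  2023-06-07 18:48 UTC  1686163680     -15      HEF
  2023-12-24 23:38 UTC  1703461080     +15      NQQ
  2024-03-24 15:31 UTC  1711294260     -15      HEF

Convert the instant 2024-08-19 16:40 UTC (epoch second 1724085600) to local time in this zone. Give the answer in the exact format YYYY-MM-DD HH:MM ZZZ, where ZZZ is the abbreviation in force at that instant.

Query: 2024-08-19 16:40 UTC
Rule 5/5 (HEF, -00:15): 2024-03-24 15:31 UTC ≤ query < +∞
16·60 + 40 - 15 = 985 min
985 = 0·1440 + 985; 985 = 16·60 + 25 → 16:25, same day
→ 2024-08-19 16:25 HEF

2024-08-19 16:25 HEF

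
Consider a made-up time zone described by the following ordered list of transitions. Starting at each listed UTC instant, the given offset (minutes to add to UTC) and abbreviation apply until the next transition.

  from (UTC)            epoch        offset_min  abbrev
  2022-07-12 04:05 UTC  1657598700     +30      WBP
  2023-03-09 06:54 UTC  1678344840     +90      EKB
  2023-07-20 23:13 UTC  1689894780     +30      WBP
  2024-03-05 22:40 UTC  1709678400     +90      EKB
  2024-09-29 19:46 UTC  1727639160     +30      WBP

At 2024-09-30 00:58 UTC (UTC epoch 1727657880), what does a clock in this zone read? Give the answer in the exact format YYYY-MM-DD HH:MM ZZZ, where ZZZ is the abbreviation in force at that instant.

Query: 2024-09-30 00:58 UTC
Rule 5/5 (WBP, +00:30): 2024-09-29 19:46 UTC ≤ query < +∞
0·60 + 58 + 30 = 88 min
88 = 0·1440 + 88; 88 = 1·60 + 28 → 01:28, same day
→ 2024-09-30 01:28 WBP

2024-09-30 01:28 WBP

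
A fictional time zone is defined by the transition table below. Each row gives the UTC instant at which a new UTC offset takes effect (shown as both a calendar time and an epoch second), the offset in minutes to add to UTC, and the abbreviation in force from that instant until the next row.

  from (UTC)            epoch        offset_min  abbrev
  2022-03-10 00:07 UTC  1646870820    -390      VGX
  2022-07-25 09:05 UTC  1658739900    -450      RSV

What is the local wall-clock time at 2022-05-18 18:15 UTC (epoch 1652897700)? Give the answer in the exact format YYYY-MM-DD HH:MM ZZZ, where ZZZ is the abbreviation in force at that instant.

Query: 2022-05-18 18:15 UTC
Rule 1/2 (VGX, -06:30): 2022-03-10 00:07 UTC ≤ query < 2022-07-25 09:05 UTC
18·60 + 15 - 390 = 705 min
705 = 0·1440 + 705; 705 = 11·60 + 45 → 11:45, same day
→ 2022-05-18 11:45 VGX

2022-05-18 11:45 VGX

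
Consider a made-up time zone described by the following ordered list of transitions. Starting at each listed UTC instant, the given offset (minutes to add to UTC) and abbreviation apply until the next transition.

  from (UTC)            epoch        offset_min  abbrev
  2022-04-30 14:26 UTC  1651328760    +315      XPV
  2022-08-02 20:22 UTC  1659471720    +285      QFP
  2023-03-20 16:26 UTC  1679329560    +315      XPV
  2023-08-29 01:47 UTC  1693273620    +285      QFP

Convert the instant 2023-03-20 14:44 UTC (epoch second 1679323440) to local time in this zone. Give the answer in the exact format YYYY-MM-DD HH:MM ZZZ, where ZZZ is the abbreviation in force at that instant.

2023-03-20 19:29 QFP

Query: 2023-03-20 14:44 UTC
Rule 2/4 (QFP, +04:45): 2022-08-02 20:22 UTC ≤ query < 2023-03-20 16:26 UTC
14·60 + 44 + 285 = 1169 min
1169 = 0·1440 + 1169; 1169 = 19·60 + 29 → 19:29, same day
→ 2023-03-20 19:29 QFP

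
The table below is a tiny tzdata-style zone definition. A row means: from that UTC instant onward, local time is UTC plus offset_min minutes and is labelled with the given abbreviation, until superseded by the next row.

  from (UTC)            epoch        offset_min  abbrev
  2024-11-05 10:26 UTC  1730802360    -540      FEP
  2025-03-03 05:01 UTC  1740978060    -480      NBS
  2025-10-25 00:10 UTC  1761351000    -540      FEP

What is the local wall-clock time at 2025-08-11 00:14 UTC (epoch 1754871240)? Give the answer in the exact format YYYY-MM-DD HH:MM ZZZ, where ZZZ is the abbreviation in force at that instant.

2025-08-10 16:14 NBS

Query: 2025-08-11 00:14 UTC
Rule 2/3 (NBS, -08:00): 2025-03-03 05:01 UTC ≤ query < 2025-10-25 00:10 UTC
0·60 + 14 - 480 = -466 min
-466 = -1·1440 + 974; 974 = 16·60 + 14 → 16:14, 2025-08-11 - 1 day = 2025-08-10
→ 2025-08-10 16:14 NBS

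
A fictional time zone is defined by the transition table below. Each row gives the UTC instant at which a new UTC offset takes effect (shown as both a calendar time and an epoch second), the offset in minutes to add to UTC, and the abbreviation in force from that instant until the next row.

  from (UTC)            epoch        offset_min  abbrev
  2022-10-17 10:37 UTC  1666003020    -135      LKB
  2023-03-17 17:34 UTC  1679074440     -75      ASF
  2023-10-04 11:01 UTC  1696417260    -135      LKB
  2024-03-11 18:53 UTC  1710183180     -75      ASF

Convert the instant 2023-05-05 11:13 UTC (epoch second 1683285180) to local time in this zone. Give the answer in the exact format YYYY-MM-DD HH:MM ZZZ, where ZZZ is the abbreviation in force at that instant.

2023-05-05 09:58 ASF

Query: 2023-05-05 11:13 UTC
Rule 2/4 (ASF, -01:15): 2023-03-17 17:34 UTC ≤ query < 2023-10-04 11:01 UTC
11·60 + 13 - 75 = 598 min
598 = 0·1440 + 598; 598 = 9·60 + 58 → 09:58, same day
→ 2023-05-05 09:58 ASF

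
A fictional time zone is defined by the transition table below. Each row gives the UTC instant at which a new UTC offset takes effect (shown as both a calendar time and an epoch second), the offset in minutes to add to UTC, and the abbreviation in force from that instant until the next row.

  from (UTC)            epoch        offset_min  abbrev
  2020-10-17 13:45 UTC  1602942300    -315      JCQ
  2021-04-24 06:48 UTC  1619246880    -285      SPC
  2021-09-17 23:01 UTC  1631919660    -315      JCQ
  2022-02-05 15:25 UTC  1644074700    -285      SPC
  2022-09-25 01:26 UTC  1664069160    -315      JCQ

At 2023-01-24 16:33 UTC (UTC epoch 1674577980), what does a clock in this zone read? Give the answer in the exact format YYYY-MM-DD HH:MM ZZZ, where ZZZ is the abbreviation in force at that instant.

2023-01-24 11:18 JCQ

Query: 2023-01-24 16:33 UTC
Rule 5/5 (JCQ, -05:15): 2022-09-25 01:26 UTC ≤ query < +∞
16·60 + 33 - 315 = 678 min
678 = 0·1440 + 678; 678 = 11·60 + 18 → 11:18, same day
→ 2023-01-24 11:18 JCQ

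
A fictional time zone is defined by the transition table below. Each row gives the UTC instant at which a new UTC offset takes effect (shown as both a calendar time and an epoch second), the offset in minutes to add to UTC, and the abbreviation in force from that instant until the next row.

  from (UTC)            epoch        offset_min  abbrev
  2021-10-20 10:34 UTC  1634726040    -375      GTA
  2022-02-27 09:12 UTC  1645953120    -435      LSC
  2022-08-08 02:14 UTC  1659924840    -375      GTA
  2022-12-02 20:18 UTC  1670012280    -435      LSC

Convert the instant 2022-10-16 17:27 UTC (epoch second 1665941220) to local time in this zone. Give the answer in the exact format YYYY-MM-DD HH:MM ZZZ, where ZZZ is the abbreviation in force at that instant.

Query: 2022-10-16 17:27 UTC
Rule 3/4 (GTA, -06:15): 2022-08-08 02:14 UTC ≤ query < 2022-12-02 20:18 UTC
17·60 + 27 - 375 = 672 min
672 = 0·1440 + 672; 672 = 11·60 + 12 → 11:12, same day
→ 2022-10-16 11:12 GTA

2022-10-16 11:12 GTA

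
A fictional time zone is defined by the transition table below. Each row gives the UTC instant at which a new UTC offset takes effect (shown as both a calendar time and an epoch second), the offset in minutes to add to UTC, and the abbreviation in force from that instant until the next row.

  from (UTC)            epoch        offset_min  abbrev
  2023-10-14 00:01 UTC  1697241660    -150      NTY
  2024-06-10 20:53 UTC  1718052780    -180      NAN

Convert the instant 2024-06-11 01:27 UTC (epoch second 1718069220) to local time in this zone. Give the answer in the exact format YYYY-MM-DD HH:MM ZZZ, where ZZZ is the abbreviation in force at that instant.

2024-06-10 22:27 NAN

Query: 2024-06-11 01:27 UTC
Rule 2/2 (NAN, -03:00): 2024-06-10 20:53 UTC ≤ query < +∞
1·60 + 27 - 180 = -93 min
-93 = -1·1440 + 1347; 1347 = 22·60 + 27 → 22:27, 2024-06-11 - 1 day = 2024-06-10
→ 2024-06-10 22:27 NAN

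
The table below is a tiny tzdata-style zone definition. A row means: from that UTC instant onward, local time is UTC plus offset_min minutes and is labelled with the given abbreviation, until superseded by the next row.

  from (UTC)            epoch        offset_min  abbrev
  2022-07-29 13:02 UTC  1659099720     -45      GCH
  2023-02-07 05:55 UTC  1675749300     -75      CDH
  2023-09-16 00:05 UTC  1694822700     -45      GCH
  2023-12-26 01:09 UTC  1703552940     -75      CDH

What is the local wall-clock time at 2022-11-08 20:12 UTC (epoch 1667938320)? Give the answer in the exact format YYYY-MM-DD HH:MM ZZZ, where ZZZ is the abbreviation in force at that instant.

2022-11-08 19:27 GCH

Query: 2022-11-08 20:12 UTC
Rule 1/4 (GCH, -00:45): 2022-07-29 13:02 UTC ≤ query < 2023-02-07 05:55 UTC
20·60 + 12 - 45 = 1167 min
1167 = 0·1440 + 1167; 1167 = 19·60 + 27 → 19:27, same day
→ 2022-11-08 19:27 GCH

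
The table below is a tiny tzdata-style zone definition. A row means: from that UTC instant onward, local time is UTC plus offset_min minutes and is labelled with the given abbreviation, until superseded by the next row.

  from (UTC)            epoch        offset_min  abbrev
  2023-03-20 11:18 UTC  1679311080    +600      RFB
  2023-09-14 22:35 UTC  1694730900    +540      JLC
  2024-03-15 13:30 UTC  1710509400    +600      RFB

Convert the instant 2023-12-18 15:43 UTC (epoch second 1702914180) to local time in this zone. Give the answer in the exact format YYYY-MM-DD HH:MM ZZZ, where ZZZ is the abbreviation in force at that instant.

2023-12-19 00:43 JLC

Query: 2023-12-18 15:43 UTC
Rule 2/3 (JLC, +09:00): 2023-09-14 22:35 UTC ≤ query < 2024-03-15 13:30 UTC
15·60 + 43 + 540 = 1483 min
1483 = 1·1440 + 43; 43 = 0·60 + 43 → 00:43, 2023-12-18 + 1 day = 2023-12-19
→ 2023-12-19 00:43 JLC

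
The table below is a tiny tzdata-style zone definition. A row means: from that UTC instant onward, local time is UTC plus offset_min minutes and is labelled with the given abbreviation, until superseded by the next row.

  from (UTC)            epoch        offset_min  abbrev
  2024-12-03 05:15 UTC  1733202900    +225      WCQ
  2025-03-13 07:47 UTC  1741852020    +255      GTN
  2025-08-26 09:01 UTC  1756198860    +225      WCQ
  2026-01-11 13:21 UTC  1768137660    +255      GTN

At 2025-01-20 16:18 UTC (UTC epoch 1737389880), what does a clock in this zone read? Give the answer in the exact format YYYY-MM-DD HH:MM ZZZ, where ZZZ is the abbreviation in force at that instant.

Query: 2025-01-20 16:18 UTC
Rule 1/4 (WCQ, +03:45): 2024-12-03 05:15 UTC ≤ query < 2025-03-13 07:47 UTC
16·60 + 18 + 225 = 1203 min
1203 = 0·1440 + 1203; 1203 = 20·60 + 3 → 20:03, same day
→ 2025-01-20 20:03 WCQ

2025-01-20 20:03 WCQ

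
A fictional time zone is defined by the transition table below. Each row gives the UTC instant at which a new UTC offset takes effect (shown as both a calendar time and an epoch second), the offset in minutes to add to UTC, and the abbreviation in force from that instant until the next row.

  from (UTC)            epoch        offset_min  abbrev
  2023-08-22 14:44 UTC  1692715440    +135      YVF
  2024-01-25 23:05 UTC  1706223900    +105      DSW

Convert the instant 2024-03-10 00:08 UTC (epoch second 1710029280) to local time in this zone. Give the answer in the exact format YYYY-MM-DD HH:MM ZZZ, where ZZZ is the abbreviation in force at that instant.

Query: 2024-03-10 00:08 UTC
Rule 2/2 (DSW, +01:45): 2024-01-25 23:05 UTC ≤ query < +∞
0·60 + 8 + 105 = 113 min
113 = 0·1440 + 113; 113 = 1·60 + 53 → 01:53, same day
→ 2024-03-10 01:53 DSW

2024-03-10 01:53 DSW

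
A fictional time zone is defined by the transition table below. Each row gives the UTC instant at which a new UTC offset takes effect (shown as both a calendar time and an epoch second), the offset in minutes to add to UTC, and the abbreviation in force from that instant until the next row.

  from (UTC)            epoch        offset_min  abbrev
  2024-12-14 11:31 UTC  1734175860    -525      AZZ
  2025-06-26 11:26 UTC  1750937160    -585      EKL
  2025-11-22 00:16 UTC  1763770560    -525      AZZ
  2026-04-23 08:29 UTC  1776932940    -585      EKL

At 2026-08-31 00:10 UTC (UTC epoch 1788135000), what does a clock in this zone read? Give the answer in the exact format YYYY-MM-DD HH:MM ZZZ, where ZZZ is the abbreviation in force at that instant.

Query: 2026-08-31 00:10 UTC
Rule 4/4 (EKL, -09:45): 2026-04-23 08:29 UTC ≤ query < +∞
0·60 + 10 - 585 = -575 min
-575 = -1·1440 + 865; 865 = 14·60 + 25 → 14:25, 2026-08-31 - 1 day = 2026-08-30
→ 2026-08-30 14:25 EKL

2026-08-30 14:25 EKL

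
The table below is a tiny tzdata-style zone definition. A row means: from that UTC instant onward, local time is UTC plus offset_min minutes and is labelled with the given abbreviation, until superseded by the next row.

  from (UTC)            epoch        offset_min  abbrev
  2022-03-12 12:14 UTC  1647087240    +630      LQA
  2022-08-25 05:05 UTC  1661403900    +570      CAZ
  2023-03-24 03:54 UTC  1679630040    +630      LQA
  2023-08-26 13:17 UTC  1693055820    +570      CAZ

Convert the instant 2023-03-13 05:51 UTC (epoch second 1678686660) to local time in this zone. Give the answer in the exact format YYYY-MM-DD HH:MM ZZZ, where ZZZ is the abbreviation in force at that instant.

2023-03-13 15:21 CAZ

Query: 2023-03-13 05:51 UTC
Rule 2/4 (CAZ, +09:30): 2022-08-25 05:05 UTC ≤ query < 2023-03-24 03:54 UTC
5·60 + 51 + 570 = 921 min
921 = 0·1440 + 921; 921 = 15·60 + 21 → 15:21, same day
→ 2023-03-13 15:21 CAZ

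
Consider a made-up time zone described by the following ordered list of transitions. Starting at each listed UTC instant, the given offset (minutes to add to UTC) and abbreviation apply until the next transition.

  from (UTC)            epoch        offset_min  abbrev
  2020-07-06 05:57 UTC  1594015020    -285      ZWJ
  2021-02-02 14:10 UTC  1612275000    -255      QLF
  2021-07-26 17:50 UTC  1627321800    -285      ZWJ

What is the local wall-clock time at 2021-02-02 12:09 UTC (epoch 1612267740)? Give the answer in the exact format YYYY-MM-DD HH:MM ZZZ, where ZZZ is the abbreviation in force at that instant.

2021-02-02 07:24 ZWJ

Query: 2021-02-02 12:09 UTC
Rule 1/3 (ZWJ, -04:45): 2020-07-06 05:57 UTC ≤ query < 2021-02-02 14:10 UTC
12·60 + 9 - 285 = 444 min
444 = 0·1440 + 444; 444 = 7·60 + 24 → 07:24, same day
→ 2021-02-02 07:24 ZWJ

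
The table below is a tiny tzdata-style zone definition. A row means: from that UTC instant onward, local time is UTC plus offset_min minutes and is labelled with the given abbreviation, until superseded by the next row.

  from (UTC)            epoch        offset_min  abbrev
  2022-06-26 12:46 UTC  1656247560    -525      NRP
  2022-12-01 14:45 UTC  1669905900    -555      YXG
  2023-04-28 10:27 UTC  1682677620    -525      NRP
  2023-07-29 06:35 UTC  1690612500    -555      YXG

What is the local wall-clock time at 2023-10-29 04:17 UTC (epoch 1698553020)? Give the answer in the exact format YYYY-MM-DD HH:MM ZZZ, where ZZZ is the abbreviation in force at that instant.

Query: 2023-10-29 04:17 UTC
Rule 4/4 (YXG, -09:15): 2023-07-29 06:35 UTC ≤ query < +∞
4·60 + 17 - 555 = -298 min
-298 = -1·1440 + 1142; 1142 = 19·60 + 2 → 19:02, 2023-10-29 - 1 day = 2023-10-28
→ 2023-10-28 19:02 YXG

2023-10-28 19:02 YXG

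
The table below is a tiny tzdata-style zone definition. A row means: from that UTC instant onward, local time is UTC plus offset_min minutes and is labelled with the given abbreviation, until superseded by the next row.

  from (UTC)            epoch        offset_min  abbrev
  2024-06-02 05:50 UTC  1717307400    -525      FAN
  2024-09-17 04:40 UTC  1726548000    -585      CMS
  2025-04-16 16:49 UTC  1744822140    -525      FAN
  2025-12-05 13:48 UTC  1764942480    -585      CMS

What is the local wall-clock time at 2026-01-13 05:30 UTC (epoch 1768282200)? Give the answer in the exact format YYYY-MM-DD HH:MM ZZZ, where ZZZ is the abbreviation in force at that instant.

2026-01-12 19:45 CMS

Query: 2026-01-13 05:30 UTC
Rule 4/4 (CMS, -09:45): 2025-12-05 13:48 UTC ≤ query < +∞
5·60 + 30 - 585 = -255 min
-255 = -1·1440 + 1185; 1185 = 19·60 + 45 → 19:45, 2026-01-13 - 1 day = 2026-01-12
→ 2026-01-12 19:45 CMS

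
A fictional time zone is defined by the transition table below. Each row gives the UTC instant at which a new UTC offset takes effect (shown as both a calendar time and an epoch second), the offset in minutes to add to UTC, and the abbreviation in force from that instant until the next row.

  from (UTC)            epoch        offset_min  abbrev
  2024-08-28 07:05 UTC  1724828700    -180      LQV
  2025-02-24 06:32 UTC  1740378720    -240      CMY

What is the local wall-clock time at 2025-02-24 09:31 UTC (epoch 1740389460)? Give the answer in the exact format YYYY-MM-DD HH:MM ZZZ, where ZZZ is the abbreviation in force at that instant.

2025-02-24 05:31 CMY

Query: 2025-02-24 09:31 UTC
Rule 2/2 (CMY, -04:00): 2025-02-24 06:32 UTC ≤ query < +∞
9·60 + 31 - 240 = 331 min
331 = 0·1440 + 331; 331 = 5·60 + 31 → 05:31, same day
→ 2025-02-24 05:31 CMY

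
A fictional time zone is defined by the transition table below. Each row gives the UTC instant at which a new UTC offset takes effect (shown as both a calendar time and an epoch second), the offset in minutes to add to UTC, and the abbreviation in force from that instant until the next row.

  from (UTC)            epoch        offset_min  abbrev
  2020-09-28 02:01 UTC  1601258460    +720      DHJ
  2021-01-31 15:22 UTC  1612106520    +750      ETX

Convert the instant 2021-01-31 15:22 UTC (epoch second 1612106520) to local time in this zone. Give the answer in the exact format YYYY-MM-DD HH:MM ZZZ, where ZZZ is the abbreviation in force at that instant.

Query: 2021-01-31 15:22 UTC
Rule 2/2 (ETX, +12:30): 2021-01-31 15:22 UTC ≤ query < +∞
15·60 + 22 + 750 = 1672 min
1672 = 1·1440 + 232; 232 = 3·60 + 52 → 03:52, 2021-01-31 + 1 day = 2021-02-01
→ 2021-02-01 03:52 ETX

2021-02-01 03:52 ETX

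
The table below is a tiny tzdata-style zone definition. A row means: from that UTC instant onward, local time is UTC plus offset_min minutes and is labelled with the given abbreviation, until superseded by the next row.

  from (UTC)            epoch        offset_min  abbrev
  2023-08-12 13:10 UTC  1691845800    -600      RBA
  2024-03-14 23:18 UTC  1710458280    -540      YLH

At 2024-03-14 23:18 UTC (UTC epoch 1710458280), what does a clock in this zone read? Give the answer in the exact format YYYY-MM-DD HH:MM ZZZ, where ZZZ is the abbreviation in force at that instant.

Query: 2024-03-14 23:18 UTC
Rule 2/2 (YLH, -09:00): 2024-03-14 23:18 UTC ≤ query < +∞
23·60 + 18 - 540 = 858 min
858 = 0·1440 + 858; 858 = 14·60 + 18 → 14:18, same day
→ 2024-03-14 14:18 YLH

2024-03-14 14:18 YLH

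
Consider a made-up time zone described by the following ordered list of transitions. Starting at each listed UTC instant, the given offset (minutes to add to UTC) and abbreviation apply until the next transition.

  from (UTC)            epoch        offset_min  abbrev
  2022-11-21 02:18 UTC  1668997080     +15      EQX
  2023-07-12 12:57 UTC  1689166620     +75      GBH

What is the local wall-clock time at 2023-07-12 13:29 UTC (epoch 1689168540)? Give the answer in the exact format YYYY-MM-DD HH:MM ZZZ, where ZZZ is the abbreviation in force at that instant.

2023-07-12 14:44 GBH

Query: 2023-07-12 13:29 UTC
Rule 2/2 (GBH, +01:15): 2023-07-12 12:57 UTC ≤ query < +∞
13·60 + 29 + 75 = 884 min
884 = 0·1440 + 884; 884 = 14·60 + 44 → 14:44, same day
→ 2023-07-12 14:44 GBH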